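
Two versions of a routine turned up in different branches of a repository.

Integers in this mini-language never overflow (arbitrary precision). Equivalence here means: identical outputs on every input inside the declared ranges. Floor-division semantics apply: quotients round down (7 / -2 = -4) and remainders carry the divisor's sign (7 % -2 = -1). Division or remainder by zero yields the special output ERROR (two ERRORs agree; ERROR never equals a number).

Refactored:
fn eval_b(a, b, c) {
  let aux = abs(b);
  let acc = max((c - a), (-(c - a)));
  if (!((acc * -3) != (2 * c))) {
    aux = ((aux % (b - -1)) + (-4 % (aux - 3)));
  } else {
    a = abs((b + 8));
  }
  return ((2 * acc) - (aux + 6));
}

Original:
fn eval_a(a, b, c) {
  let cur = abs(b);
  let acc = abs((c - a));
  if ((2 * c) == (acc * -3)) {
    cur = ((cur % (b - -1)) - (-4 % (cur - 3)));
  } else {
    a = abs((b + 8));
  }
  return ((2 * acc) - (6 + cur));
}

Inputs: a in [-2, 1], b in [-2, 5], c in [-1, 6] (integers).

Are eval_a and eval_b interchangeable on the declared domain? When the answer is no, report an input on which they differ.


On input a=0, b=0, c=0, eval_a returns -7 while eval_b returns -5.
verdict: not equivalent; witness: a=0, b=0, c=0


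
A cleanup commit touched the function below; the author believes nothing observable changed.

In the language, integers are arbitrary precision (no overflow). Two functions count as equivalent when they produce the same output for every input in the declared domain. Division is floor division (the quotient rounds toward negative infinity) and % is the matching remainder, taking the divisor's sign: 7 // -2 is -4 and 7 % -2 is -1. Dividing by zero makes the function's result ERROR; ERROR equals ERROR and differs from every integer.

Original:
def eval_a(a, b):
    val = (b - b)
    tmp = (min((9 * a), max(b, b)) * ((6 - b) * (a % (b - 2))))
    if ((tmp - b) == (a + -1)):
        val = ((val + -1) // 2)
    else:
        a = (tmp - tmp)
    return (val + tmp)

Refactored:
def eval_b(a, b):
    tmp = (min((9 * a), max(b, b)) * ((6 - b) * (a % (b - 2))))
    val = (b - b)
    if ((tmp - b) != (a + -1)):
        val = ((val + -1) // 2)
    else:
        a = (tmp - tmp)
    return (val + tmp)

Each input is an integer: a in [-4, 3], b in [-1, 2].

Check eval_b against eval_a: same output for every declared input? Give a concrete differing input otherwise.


Take a=-4, b=-1.
eval_a: val becomes 0; next tmp becomes 252; next ((tmp - b) == (a + -1)) evaluates to false; next a becomes 0; next final value 252
eval_b: tmp becomes 252; next val becomes 0; next ((tmp - b) != (a + -1)) evaluates to true; next val becomes -1; next final value 251
252 and 251 differ, so these are not the same function on this domain.
verdict: not equivalent; witness: a=-4, b=-1


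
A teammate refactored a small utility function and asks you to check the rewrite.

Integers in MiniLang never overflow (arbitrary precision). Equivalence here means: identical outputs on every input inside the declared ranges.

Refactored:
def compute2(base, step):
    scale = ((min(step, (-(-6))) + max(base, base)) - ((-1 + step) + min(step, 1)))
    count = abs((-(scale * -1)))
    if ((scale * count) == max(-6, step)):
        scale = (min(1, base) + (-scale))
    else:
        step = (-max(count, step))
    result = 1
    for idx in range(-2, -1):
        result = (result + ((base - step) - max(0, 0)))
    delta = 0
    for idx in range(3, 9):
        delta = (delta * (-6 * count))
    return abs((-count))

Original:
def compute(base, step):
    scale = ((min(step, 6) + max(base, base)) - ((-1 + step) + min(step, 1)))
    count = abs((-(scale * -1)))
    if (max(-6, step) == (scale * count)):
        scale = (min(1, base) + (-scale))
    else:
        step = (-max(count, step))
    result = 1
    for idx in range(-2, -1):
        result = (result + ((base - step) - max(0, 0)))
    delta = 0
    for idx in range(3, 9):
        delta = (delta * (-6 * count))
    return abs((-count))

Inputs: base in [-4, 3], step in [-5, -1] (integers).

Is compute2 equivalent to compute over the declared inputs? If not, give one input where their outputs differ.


Equivalent — the differences include same computation, different form, yet no declared input distinguishes the two.
One worked example (base=1, step=-1) — compute: scale=3, then count=3, then (max(-6, step) == (scale * count)) is false, then step=-3, then result=1, then (idx=-2), then result=5, then delta=0, then (idx=3), then delta=0, then (idx=4), then delta=0, then (idx=5), then delta=0, then (idx=6), then delta=0, then (idx=7), then delta=0, then (idx=8), then delta=0, then returns 3; compute2: scale=3, then count=3, then ((scale * count) == max(-6, step)) is false, then step=-3, then result=1, then (idx=-2), then result=5, then delta=0, then (idx=3), then delta=0, then (idx=4), then delta=0, then (idx=5), then delta=0, then (idx=6), then delta=0, then (idx=7), then delta=0, then (idx=8), then delta=0, then returns 3; agreement on 3.
An exhaustive pass over the 40 declared inputs shows identical outputs.
verdict: equivalent


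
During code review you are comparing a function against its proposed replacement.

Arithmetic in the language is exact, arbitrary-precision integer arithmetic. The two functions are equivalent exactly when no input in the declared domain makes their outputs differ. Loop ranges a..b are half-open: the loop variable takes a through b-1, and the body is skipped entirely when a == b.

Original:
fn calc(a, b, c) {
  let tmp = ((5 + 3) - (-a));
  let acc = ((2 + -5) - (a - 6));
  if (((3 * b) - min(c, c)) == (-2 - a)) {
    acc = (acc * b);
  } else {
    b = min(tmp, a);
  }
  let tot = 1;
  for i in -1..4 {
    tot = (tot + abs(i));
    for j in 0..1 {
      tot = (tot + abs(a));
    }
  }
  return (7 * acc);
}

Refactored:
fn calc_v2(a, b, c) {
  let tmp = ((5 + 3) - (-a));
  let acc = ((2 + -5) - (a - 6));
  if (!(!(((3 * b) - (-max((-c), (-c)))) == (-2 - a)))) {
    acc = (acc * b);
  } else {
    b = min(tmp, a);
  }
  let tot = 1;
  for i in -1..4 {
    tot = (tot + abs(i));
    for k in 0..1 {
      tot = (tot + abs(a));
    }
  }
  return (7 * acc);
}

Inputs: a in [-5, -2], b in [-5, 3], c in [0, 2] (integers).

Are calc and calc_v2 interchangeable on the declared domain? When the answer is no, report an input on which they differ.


Changes here: boolean connective usage differs, and min/max/abs usage differs, and local variable names differ; the full 108-point sweep finds no disagreement.
verdict: equivalent


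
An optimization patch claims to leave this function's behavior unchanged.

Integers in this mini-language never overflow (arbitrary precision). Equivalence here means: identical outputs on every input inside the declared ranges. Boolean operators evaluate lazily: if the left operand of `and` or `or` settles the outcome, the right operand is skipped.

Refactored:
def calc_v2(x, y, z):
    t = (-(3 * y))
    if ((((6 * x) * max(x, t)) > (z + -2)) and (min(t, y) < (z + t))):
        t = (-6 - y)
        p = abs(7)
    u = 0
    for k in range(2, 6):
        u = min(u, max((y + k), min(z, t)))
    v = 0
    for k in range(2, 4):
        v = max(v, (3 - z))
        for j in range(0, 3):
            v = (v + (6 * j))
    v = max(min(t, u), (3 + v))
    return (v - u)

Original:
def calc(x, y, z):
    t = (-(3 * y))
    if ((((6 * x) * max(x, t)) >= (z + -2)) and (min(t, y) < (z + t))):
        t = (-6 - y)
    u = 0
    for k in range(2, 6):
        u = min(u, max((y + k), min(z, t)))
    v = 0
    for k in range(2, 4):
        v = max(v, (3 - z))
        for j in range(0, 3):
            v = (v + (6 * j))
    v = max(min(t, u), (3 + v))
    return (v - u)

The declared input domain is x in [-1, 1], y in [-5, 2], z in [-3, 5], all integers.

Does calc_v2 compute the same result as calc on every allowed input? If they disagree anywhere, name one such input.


Consider the input x=0, y=-5, z=2.
calc: t = 15; ((((6 * x) * max(x, t)) >= (z + -2)) and (min(t, y) < (z + t))) -> true; t = -1; u = 0; [k=2]; u = -1; [k=3]; u = -1; [k=4]; u = -1; [k=5]; u = -1; v = 0; [k=2]; v = 1; [j=0]; v = 1; [j=1]; v = 7; [j=2]; v = 19; [k=3]; v = 19; [j=0]; v = 19; [j=1]; v = 25; [j=2]; v = 37; v = 40; return 41
calc_v2: t = 15; ((((6 * x) * max(x, t)) > (z + -2)) and (min(t, y) < (z + t))) -> false; u = 0; [k=2]; u = 0; [k=3]; u = 0; [k=4]; u = 0; [k=5]; u = 0; v = 0; [k=2]; v = 1; [j=0]; v = 1; [j=1]; v = 7; [j=2]; v = 19; [k=3]; v = 19; [j=0]; v = 19; [j=1]; v = 25; [j=2]; v = 37; v = 40; return 40
41 and 40 differ, so these are not the same function on this domain.
verdict: not equivalent; witness: x=0, y=-5, z=2


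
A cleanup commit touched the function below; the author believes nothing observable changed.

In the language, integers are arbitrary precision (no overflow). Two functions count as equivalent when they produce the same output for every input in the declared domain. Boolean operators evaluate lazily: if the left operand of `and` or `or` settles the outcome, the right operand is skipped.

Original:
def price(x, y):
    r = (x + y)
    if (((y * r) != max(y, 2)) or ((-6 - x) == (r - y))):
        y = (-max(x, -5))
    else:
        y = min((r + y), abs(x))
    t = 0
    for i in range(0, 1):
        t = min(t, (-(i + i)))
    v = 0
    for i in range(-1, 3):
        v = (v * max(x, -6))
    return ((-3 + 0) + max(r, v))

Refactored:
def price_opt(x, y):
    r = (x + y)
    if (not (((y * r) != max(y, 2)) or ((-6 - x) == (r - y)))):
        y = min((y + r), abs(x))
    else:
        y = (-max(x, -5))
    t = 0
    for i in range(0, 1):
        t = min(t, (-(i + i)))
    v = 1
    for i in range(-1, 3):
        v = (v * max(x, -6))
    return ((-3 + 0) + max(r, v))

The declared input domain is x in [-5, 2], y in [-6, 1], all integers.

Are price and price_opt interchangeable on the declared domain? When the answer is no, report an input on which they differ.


Take x=-5, y=-6.
price: r becomes -11; next (((y * r) != max(y, 2)) or ((-6 - x) == (r - y))) evaluates to true; next y becomes 5; next t becomes 0; next at i=0:; next t becomes 0; next v becomes 0; next at i=-1:; next v becomes 0; next at i=0:; next v becomes 0; next at i=1:; next v becomes 0; next at i=2:; next v becomes 0; next final value -3
price_opt: r becomes -11; next (not (((y * r) != max(y, 2)) or ((-6 - x) == (r - y)))) evaluates to false; next y becomes 5; next t becomes 0; next at i=0:; next t becomes 0; next v becomes 1; next at i=-1:; next v becomes -5; next at i=0:; next v becomes 25; next at i=1:; next v becomes -125; next at i=2:; next v becomes 625; next final value 622
-3 vs 622 — the two versions disagree here.
verdict: not equivalent; witness: x=-5, y=-6


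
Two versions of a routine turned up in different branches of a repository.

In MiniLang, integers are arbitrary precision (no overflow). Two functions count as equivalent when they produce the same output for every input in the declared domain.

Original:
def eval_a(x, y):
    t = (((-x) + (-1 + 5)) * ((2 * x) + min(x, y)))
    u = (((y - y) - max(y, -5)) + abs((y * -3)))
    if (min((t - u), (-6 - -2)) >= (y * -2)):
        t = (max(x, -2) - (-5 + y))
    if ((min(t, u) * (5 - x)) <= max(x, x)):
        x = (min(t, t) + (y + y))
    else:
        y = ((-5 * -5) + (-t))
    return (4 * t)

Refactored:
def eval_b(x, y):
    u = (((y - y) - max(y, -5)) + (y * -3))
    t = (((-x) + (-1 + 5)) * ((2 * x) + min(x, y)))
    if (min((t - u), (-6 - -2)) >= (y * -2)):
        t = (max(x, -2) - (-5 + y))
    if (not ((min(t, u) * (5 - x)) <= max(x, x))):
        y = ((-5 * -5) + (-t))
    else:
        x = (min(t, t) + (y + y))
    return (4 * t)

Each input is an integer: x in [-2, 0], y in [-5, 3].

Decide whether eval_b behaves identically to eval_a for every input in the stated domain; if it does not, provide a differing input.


Consider the input x=-1, y=3.
eval_a: t := -15 | u := 6 | (min((t - u), (-6 - -2)) >= (y * -2)): false | ((min(t, u) * (5 - x)) <= max(x, x)): true | x := -9 | result -60
eval_b: u := -12 | t := -15 | (min((t - u), (-6 - -2)) >= (y * -2)): true | t := 1 | (not ((min(t, u) * (5 - x)) <= max(x, x))): false | x := 7 | result 4
-60 against 4: the behavior changed.
verdict: not equivalent; witness: x=-1, y=3


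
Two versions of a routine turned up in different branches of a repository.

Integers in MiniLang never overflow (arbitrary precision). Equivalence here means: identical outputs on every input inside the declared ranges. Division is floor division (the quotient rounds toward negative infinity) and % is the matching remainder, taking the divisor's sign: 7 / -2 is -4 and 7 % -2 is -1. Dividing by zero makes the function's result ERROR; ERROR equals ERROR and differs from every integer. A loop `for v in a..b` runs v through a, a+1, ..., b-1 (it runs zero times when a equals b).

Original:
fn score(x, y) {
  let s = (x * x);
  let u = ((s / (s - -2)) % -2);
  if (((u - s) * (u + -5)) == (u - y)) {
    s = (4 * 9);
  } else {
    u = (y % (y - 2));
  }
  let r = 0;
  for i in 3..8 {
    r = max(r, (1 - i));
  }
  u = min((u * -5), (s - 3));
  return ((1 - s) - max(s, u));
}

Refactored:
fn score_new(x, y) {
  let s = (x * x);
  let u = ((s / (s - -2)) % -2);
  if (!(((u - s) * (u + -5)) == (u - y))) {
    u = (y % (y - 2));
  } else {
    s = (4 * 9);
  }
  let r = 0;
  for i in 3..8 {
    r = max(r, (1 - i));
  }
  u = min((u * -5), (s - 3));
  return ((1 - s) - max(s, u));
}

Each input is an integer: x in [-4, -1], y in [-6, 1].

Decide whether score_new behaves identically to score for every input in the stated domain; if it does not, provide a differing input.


The two versions differ — the changes include boolean connective usage differs.
One worked example (x=-3, y=1) — score: s becomes 9; next u becomes 0; next (((u - s) * (u + -5)) == (u - y)) evaluates to false; next u becomes 0; next r becomes 0; next at i=3:; next r becomes 0; next at i=4:; next r becomes 0; next at i=5:; next r becomes 0; next at i=6:; next r becomes 0; next at i=7:; next r becomes 0; next u becomes 0; next final value -17; score_new: s becomes 9; next u becomes 0; next (!(((u - s) * (u + -5)) == (u - y))) evaluates to true; next u becomes 0; next r becomes 0; next at i=3:; next r becomes 0; next at i=4:; next r becomes 0; next at i=5:; next r becomes 0; next at i=6:; next r becomes 0; next at i=7:; next r becomes 0; next u becomes 0; next final value -17; agreement on -17.
Across all 32 domain points the two functions coincide.
verdict: equivalent


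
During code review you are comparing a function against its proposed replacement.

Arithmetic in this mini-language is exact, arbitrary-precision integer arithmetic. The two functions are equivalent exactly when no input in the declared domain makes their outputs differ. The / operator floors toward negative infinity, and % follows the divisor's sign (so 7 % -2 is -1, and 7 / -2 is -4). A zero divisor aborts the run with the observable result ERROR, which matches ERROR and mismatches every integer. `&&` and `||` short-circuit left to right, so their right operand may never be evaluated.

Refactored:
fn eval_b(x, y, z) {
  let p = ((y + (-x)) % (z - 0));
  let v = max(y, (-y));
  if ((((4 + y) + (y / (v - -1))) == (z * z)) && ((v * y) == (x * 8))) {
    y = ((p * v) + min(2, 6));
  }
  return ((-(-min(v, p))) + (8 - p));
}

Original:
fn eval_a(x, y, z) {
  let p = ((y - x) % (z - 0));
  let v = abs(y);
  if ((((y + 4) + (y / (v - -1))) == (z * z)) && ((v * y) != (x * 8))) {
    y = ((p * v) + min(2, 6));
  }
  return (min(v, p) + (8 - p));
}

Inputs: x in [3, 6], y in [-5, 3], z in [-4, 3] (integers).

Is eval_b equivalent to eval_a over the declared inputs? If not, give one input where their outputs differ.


Equivalent. The edit looks behavioral (`((v * y) != (x * 8))` became `((v * y) == (x * 8))`), but over these ranges it never changes the outcome.
Checked all 288 inputs in the declared domain: the outputs agree on every one.
One worked example (x=3, y=-4, z=0) — eval_a: hits division by zero so the output is ERROR; eval_b: hits division by zero so the output is ERROR; agreement on ERROR.
verdict: equivalent


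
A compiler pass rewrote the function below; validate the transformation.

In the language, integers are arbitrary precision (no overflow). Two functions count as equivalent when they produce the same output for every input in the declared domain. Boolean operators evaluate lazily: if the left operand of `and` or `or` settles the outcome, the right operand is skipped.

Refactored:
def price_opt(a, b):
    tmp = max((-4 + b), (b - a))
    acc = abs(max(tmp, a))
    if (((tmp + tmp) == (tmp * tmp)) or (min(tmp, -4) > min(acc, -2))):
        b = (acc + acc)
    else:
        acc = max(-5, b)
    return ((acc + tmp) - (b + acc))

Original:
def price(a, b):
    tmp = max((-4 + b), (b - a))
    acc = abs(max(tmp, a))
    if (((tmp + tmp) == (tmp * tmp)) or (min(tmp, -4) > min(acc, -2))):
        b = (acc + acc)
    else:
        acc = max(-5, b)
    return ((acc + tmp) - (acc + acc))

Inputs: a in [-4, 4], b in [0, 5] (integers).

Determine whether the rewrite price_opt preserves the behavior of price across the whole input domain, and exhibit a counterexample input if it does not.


Run the pair on a=-2, b=0.
price: tmp = 2; acc = 2; (((tmp + tmp) == (tmp * tmp)) or (min(tmp, -4) > min(acc, -2))) -> true; b = 4; return 0
price_opt: tmp = 2; acc = 2; (((tmp + tmp) == (tmp * tmp)) or (min(tmp, -4) > min(acc, -2))) -> true; b = 4; return -2
0 against -2: the behavior changed.
verdict: not equivalent; witness: a=-2, b=0


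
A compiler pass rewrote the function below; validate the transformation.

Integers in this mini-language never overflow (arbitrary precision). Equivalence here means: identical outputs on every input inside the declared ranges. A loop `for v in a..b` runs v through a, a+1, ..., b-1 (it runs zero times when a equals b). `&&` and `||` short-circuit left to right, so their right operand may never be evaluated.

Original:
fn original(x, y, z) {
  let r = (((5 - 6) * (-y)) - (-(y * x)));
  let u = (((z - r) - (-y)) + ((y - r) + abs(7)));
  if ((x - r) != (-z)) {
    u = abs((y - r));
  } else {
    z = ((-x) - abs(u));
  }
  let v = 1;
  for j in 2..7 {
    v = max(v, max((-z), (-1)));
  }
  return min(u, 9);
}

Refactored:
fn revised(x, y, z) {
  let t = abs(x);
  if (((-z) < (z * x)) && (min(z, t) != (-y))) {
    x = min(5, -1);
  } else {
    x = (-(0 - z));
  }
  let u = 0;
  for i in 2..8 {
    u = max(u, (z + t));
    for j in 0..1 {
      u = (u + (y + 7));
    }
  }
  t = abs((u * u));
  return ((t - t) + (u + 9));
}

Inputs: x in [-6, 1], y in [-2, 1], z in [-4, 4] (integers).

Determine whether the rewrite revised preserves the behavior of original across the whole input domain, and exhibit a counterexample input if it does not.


Run the pair on x=-6, y=-2, z=-4.
original: r=10, then u=-21, then ((x - r) != (-z)) is true, then u=12, then v=1, then (j=2), then v=4, then (j=3), then v=4, then (j=4), then v=4, then (j=5), then v=4, then (j=6), then v=4, then returns 9
revised: t=6, then (((-z) < (z * x)) && (min(z, t) != (-y))) is true, then x=-1, then u=0, then (i=2), then u=2, then (j=0), then u=7, then (i=3), then u=7, then (j=0), then u=12, then (i=4), then u=12, then (j=0), then u=17, then (i=5), then u=17, then (j=0), then u=22, then (i=6), then u=22, then (j=0), then u=27, then (i=7), then u=27, then (j=0), then u=32, then t=1024, then returns 41
9 and 41 differ, so these are not the same function on this domain.
verdict: not equivalent; witness: x=-6, y=-2, z=-4


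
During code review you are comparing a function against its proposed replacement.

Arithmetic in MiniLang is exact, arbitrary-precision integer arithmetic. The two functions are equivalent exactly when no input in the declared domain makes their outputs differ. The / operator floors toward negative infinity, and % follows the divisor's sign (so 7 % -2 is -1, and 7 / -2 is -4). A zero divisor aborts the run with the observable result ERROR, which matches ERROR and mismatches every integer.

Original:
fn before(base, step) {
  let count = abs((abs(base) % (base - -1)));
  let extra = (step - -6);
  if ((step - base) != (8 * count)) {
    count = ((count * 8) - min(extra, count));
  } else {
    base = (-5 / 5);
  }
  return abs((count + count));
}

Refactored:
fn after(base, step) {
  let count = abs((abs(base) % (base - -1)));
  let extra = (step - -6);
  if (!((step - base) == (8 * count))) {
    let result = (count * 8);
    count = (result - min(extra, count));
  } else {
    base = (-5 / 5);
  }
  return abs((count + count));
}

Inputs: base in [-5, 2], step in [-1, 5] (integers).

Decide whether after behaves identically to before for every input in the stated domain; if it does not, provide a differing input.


Side by side, the visible changes include: statement counts differ, and comparison usage differs, and local variable names differ, and boolean connective usage differs.
As a probe, take base=-5, step=4: before runs count becomes 3; next extra becomes 10; next ((step - base) != (8 * count)) evaluates to true; next count becomes 21; next final value 42; after runs count becomes 3; next extra becomes 10; next (!((step - base) == (8 * count))) evaluates to true; next result becomes 24; next count becomes 21; next final value 42; both end at 42.
Across all 56 domain points the two functions coincide.
verdict: equivalent


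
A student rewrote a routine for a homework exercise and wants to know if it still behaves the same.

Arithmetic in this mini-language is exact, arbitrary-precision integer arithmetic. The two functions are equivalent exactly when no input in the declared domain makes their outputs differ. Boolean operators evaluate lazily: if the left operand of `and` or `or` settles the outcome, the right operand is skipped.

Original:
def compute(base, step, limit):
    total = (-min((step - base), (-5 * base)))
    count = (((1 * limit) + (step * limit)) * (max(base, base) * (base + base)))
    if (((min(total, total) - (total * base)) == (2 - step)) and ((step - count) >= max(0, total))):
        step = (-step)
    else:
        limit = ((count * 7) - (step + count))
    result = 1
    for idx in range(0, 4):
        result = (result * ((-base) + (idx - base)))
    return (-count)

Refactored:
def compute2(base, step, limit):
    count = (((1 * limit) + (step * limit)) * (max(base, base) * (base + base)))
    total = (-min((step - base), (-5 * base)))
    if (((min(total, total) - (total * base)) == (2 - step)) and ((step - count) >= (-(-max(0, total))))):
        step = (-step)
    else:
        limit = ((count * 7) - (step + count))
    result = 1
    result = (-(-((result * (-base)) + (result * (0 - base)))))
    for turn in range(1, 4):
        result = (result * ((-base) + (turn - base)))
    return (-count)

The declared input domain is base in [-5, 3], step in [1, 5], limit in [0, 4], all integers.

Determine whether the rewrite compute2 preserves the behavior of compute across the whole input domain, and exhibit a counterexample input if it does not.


Behavior is preserved: although local variable names differ, arithmetic usage differs, constant usage differs, statement counts differ, loop structure differs, the outputs never diverge.
As a probe, take base=0, step=3, limit=3: compute runs total becomes 0; next count becomes 0; next (((min(total, total) - (total * base)) == (2 - step)) and ((step - count) >= max(0, total))) evaluates to false; next limit becomes -3; next result becomes 1; next at idx=0:; next result becomes 0; next at idx=1:; next result becomes 0; next at idx=2:; next result becomes 0; next at idx=3:; next result becomes 0; next final value 0; compute2 runs count becomes 0; next total becomes 0; next (((min(total, total) - (total * base)) == (2 - step)) and ((step - count) >= (-(-max(0, total))))) evaluates to false; next limit becomes -3; next result becomes 1; next result becomes 0; next at turn=1:; next result becomes 0; next at turn=2:; next result becomes 0; next at turn=3:; next result becomes 0; next final value 0; both end at 0.
Across all 225 domain points the two functions coincide.
verdict: equivalent


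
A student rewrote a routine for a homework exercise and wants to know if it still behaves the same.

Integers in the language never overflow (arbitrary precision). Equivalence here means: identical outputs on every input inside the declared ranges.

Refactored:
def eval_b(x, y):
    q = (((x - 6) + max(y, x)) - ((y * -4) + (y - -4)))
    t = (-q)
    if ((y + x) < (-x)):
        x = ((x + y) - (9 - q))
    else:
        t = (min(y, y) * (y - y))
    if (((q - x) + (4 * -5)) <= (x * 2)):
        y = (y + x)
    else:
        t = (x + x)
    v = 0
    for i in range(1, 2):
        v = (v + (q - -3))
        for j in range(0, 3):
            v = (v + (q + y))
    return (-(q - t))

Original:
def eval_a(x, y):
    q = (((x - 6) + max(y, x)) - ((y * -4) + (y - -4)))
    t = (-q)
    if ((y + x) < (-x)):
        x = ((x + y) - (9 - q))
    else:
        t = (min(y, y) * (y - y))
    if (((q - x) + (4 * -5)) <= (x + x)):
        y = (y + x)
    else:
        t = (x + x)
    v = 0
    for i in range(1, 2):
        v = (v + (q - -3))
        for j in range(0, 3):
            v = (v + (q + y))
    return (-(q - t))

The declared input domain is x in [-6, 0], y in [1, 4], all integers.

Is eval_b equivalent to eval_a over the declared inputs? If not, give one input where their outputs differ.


Behavior is preserved: although constant usage differs, plus arithmetic usage differs, the outputs never diverge.
As a probe, take x=-5, y=2: eval_a runs q = -7; t = 7; ((y + x) < (-x)) -> true; x = -19; (((q - x) + (4 * -5)) <= (x + x)) -> false; t = -38; v = 0; [i=1]; v = -4; [j=0]; v = -9; [j=1]; v = -14; [j=2]; v = -19; return -31; eval_b runs q = -7; t = 7; ((y + x) < (-x)) -> true; x = -19; (((q - x) + (4 * -5)) <= (x * 2)) -> false; t = -38; v = 0; [i=1]; v = -4; [j=0]; v = -9; [j=1]; v = -14; [j=2]; v = -19; return -31; both end at -31.
Sweeping the whole domain (28 inputs) finds no disagreement.
verdict: equivalent


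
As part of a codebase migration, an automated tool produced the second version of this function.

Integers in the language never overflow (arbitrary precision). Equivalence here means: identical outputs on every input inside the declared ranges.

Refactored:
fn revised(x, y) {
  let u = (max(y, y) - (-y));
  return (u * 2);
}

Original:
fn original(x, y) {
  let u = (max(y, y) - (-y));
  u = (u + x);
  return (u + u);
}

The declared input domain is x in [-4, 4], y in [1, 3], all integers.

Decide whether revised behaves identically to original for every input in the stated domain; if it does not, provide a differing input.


Not equivalent: x=-4, y=1 separates them (-4 vs 4).
original: u := 2 | u := -2 | result -4
revised: u := 2 | result 4
verdict: not equivalent; witness: x=-4, y=1


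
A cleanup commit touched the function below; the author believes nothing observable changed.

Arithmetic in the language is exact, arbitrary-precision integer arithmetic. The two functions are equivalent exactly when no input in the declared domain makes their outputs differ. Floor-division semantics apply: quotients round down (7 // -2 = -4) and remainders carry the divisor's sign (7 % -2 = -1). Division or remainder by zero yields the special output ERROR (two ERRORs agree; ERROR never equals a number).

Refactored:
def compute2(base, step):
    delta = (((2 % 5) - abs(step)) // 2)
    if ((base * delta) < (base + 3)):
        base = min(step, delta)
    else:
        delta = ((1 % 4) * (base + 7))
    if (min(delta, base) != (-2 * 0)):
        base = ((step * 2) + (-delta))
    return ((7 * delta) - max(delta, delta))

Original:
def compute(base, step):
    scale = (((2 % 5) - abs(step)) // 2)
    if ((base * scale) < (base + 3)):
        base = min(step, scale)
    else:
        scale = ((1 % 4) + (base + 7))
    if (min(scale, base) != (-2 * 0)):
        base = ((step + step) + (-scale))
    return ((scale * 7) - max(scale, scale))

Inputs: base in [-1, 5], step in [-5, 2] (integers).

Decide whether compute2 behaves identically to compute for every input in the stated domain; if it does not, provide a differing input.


base=-1, step=-5 yields 42 from compute but 36 from compute2.
verdict: not equivalent; witness: base=-1, step=-5


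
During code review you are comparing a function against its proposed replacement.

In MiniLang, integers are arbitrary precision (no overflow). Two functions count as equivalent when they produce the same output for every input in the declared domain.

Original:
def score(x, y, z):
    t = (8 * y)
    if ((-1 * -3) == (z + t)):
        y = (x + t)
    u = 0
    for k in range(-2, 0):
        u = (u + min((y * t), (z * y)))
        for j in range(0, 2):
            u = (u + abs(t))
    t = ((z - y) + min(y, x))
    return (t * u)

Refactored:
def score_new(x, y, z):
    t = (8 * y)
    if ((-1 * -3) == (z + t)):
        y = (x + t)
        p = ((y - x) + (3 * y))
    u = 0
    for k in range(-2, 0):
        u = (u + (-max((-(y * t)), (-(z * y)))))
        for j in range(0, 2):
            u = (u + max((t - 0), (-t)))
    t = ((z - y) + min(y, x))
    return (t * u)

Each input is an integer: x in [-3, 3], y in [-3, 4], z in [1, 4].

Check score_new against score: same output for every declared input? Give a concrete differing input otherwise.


Equivalent — the differences include statement counts differ; min/max/abs usage differs; constant usage differs; local variable names differ; arithmetic usage differs, yet no declared input distinguishes the two.
As a probe, take x=-3, y=-3, z=4: score runs t=-24, then ((-1 * -3) == (z + t)) is false, then u=0, then (k=-2), then u=-12, then (j=0), then u=12, then (j=1), then u=36, then (k=-1), then u=24, then (j=0), then u=48, then (j=1), then u=72, then t=4, then returns 288; score_new runs t=-24, then ((-1 * -3) == (z + t)) is false, then u=0, then (k=-2), then u=-12, then (j=0), then u=12, then (j=1), then u=36, then (k=-1), then u=24, then (j=0), then u=48, then (j=1), then u=72, then t=4, then returns 288; both end at 288.
Sweeping the whole domain (224 inputs) finds no disagreement.
verdict: equivalent


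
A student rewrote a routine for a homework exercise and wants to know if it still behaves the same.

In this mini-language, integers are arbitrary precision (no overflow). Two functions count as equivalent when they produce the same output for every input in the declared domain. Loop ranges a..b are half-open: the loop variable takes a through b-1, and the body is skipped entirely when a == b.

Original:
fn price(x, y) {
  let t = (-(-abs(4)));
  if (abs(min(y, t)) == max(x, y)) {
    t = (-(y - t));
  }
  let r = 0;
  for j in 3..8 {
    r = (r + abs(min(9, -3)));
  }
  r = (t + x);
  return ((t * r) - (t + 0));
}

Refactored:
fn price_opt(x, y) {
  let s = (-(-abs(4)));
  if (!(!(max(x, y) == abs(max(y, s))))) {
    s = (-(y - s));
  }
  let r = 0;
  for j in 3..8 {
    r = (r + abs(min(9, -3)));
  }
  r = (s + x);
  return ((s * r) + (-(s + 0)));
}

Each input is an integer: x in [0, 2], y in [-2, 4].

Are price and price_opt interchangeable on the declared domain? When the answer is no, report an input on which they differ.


Evaluate both at x=0, y=1.
price: t=4, then (abs(min(y, t)) == max(x, y)) is true, then t=3, then r=0, then (j=3), then r=3, then (j=4), then r=6, then (j=5), then r=9, then (j=6), then r=12, then (j=7), then r=15, then r=3, then returns 6
price_opt: s=4, then (!(!(max(x, y) == abs(max(y, s))))) is false, then r=0, then (j=3), then r=3, then (j=4), then r=6, then (j=5), then r=9, then (j=6), then r=12, then (j=7), then r=15, then r=4, then returns 12
6 against 12: the behavior changed.
verdict: not equivalent; witness: x=0, y=1


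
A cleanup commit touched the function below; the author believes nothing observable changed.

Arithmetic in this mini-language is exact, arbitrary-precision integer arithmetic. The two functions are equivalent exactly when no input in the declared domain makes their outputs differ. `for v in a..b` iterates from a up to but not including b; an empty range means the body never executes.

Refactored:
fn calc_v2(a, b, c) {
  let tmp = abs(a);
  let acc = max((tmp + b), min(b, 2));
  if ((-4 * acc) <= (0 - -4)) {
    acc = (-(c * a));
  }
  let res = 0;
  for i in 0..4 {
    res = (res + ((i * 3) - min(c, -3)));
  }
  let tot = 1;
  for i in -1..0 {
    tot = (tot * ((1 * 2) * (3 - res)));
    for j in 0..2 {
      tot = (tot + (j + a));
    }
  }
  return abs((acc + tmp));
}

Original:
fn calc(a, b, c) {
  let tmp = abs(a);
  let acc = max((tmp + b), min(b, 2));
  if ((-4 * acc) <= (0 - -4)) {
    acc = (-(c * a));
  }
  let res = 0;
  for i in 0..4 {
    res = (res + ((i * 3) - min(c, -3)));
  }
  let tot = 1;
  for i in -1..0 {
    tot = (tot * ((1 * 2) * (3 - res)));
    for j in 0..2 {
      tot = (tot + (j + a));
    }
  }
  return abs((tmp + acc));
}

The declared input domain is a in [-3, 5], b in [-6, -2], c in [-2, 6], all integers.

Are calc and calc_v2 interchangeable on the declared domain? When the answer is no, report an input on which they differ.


Equivalent — the differences include same computation, different form, yet no declared input distinguishes the two.
Spot check at a=3, b=-3, c=0 — calc: tmp=3, then acc=0, then ((-4 * acc) <= (0 - -4)) is true, then acc=0, then res=0, then (i=0), then res=3, then (i=1), then res=9, then (i=2), then res=18, then (i=3), then res=30, then tot=1, then (i=-1), then tot=-54, then (j=0), then tot=-51, then (j=1), then tot=-47, then returns 3. calc_v2: tmp=3, then acc=0, then ((-4 * acc) <= (0 - -4)) is true, then acc=0, then res=0, then (i=0), then res=3, then (i=1), then res=9, then (i=2), then res=18, then (i=3), then res=30, then tot=1, then (i=-1), then tot=-54, then (j=0), then tot=-51, then (j=1), then tot=-47, then returns 3. Both give 3.
Across all 405 domain points the two functions coincide.
verdict: equivalent


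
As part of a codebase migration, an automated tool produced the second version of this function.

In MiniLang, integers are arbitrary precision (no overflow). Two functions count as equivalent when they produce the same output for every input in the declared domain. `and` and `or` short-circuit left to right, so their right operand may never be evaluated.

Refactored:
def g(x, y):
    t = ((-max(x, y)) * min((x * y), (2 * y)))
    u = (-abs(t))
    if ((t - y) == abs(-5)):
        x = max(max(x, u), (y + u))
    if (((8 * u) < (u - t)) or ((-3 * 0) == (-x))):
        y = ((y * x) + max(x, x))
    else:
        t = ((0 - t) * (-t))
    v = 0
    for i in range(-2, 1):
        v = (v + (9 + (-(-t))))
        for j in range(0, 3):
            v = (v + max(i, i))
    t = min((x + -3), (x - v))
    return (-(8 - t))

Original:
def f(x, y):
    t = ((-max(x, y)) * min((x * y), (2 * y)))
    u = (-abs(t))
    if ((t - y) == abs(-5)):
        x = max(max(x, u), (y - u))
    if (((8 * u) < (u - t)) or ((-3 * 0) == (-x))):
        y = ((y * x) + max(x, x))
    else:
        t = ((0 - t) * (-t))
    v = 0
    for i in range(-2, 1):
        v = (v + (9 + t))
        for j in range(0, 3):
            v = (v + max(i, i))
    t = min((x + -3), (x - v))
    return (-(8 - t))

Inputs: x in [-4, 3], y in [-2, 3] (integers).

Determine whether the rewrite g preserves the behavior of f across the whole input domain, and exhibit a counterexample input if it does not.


Not equivalent: x=2, y=-1 separates them (-35 vs -36).
f: t becomes 4; next u becomes -4; next ((t - y) == abs(-5)) evaluates to true; next x becomes 3; next (((8 * u) < (u - t)) or ((-3 * 0) == (-x))) evaluates to true; next y becomes 0; next v becomes 0; next at i=-2:; next v becomes 13; next at j=0:; next v becomes 11; next at j=1:; next v becomes 9; next at j=2:; next v becomes 7; next at i=-1:; next v becomes 20; next at j=0:; next v becomes 19; next at j=1:; next v becomes 18; next at j=2:; next v becomes 17; next at i=0:; next v becomes 30; next at j=0:; next v becomes 30; next at j=1:; next v becomes 30; next at j=2:; next v becomes 30; next t becomes -27; next final value -35
g: t becomes 4; next u becomes -4; next ((t - y) == abs(-5)) evaluates to true; next x becomes 2; next (((8 * u) < (u - t)) or ((-3 * 0) == (-x))) evaluates to true; next y becomes 0; next v becomes 0; next at i=-2:; next v becomes 13; next at j=0:; next v becomes 11; next at j=1:; next v becomes 9; next at j=2:; next v becomes 7; next at i=-1:; next v becomes 20; next at j=0:; next v becomes 19; next at j=1:; next v becomes 18; next at j=2:; next v becomes 17; next at i=0:; next v becomes 30; next at j=0:; next v becomes 30; next at j=1:; next v becomes 30; next at j=2:; next v becomes 30; next t becomes -28; next final value -36
verdict: not equivalent; witness: x=2, y=-1


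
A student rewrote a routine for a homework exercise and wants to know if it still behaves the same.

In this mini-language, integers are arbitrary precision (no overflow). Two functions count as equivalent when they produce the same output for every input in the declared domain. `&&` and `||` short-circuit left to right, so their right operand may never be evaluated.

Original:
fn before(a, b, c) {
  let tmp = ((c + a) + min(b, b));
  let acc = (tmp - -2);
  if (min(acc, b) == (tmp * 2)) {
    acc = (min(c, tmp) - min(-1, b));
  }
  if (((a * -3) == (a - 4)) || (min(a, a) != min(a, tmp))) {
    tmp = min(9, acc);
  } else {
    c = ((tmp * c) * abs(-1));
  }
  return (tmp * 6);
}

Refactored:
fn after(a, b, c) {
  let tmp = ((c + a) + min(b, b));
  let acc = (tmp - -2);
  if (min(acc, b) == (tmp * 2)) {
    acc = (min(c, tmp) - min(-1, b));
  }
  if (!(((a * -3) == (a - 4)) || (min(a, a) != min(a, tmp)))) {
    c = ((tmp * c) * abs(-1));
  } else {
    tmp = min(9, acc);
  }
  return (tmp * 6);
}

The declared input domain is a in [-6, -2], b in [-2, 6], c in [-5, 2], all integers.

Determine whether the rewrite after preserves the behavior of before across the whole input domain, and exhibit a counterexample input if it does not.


Equivalent — the differences include boolean connective usage differs, yet no declared input distinguishes the two.
Spot check at a=-4, b=5, c=-4 — before: tmp becomes -3; next acc becomes -1; next (min(acc, b) == (tmp * 2)) evaluates to false; next (((a * -3) == (a - 4)) || (min(a, a) != min(a, tmp))) evaluates to false; next c becomes 12; next final value -18. after: tmp becomes -3; next acc becomes -1; next (min(acc, b) == (tmp * 2)) evaluates to false; next (!(((a * -3) == (a - 4)) || (min(a, a) != min(a, tmp)))) evaluates to true; next c becomes 12; next final value -18. Both give -18.
An exhaustive pass over the 360 declared inputs shows identical outputs.
verdict: equivalent


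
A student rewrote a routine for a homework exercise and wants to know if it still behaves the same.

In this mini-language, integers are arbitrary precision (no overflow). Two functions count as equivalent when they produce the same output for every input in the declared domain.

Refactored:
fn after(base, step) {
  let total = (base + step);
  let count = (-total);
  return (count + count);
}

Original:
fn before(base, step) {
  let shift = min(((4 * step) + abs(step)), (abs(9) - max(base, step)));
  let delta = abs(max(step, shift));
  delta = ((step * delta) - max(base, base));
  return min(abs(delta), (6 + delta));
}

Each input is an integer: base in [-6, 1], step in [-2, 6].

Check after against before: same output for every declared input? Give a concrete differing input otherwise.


There is a counterexample at base=-6, step=-2: 2 on one side, 16 on the other.
before: shift := -6 | delta := 2 | delta := 2 | result 2
after: total := -8 | count := 8 | result 16
verdict: not equivalent; witness: base=-6, step=-2


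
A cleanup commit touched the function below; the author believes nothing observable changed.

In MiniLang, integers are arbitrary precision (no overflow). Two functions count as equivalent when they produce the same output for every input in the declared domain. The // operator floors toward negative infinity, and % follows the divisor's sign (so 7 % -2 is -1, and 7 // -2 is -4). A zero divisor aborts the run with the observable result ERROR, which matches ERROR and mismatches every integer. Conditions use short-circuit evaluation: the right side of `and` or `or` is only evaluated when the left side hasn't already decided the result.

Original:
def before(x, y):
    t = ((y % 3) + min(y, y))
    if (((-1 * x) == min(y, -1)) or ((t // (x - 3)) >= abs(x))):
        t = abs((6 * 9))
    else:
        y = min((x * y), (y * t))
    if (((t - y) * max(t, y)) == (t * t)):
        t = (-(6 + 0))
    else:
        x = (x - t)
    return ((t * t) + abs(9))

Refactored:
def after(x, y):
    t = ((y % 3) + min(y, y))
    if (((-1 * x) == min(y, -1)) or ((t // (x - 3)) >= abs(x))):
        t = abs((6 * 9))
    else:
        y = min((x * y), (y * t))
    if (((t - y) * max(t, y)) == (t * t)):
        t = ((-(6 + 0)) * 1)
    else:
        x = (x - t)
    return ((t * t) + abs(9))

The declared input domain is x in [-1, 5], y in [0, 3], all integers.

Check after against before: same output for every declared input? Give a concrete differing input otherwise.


The two versions differ — the changes include constant usage differs; also arithmetic usage differs.
Tracing x=5, y=1: before: t = 2; (((-1 * x) == min(y, -1)) or ((t // (x - 3)) >= abs(x))) -> false; y = 2; (((t - y) * max(t, y)) == (t * t)) -> false; x = 3; return 13 | after: t = 2; (((-1 * x) == min(y, -1)) or ((t // (x - 3)) >= abs(x))) -> false; y = 2; (((t - y) * max(t, y)) == (t * t)) -> false; x = 3; return 13 — matching result 13.
Sweeping the whole domain (28 inputs) finds no disagreement.
verdict: equivalent
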